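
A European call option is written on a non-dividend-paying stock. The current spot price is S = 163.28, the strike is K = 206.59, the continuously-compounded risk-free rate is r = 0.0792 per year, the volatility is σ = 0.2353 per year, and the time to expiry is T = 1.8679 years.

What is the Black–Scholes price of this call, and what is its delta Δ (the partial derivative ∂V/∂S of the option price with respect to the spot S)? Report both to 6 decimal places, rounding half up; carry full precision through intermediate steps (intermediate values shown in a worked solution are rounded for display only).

price = 15.151224
Δ = 0.455899

σ√T = 0.2353·√1.8679 = 0.321587
d₁ = (ln(S/K) + (r+σ²/2)T) / (σ√T) = (ln(163.28/206.59) + (0.0792+0.2353²/2)·1.8679) / 0.321587 = (-0.235270 + 0.199647) / 0.321587 = -0.110772
d₂ = d₁ − σ√T = -0.110772 − 0.321587 = -0.432359
e^{−rT} = e^{−0.0792·1.8679} = 0.862485
N(d₁) = 0.455899,  N(d₂) = 0.332740
Call price V = S·N(d₁) − K·e^{−rT}·N(d₂) = 74.439132 − 59.287908 = 15.151224
Δ = N(d₁) = 0.455899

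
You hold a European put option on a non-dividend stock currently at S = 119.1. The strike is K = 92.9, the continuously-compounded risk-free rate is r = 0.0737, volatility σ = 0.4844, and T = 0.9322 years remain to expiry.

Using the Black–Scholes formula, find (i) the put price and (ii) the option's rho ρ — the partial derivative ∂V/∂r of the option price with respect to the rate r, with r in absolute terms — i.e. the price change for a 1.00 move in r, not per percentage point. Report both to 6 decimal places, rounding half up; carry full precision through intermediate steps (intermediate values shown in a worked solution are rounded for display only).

σ√T = 0.4844·√0.9322 = 0.467691
d₁ = (ln(S/K) + (r+σ²/2)T) / (σ√T) = (ln(119.1/92.9) + (0.0737+0.4844²/2)·0.9322) / 0.467691 = (0.248440 + 0.178070) / 0.467691 = 0.911949
d₂ = d₁ − σ√T = 0.911949 − 0.467691 = 0.444259
e^{−rT} = e^{−0.0737·0.9322} = 0.933604
N(−d₁) = 0.180898,  N(−d₂) = 0.328428
Put price V = K·e^{−rT}·N(−d₂) − S·N(−d₁) = 28.485126 − 21.544911 = 6.940215
ρ = −K·T·e^{−rT}·N(−d₂) = -26.553834

price = 6.940215
ρ = -26.553834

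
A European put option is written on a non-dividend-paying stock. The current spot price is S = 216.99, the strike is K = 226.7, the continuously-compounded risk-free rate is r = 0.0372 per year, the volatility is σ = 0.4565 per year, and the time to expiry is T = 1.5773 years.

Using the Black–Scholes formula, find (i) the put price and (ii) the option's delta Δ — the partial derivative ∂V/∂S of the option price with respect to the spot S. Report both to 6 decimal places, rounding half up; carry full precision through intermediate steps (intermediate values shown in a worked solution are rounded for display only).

σ√T = 0.4565·√1.5773 = 0.573321
d₁ = (ln(S/K) + (r+σ²/2)T) / (σ√T) = (ln(216.99/226.7) + (0.0372+0.4565²/2)·1.5773) / 0.573321 = (-0.043776 + 0.223024) / 0.573321 = 0.312648
d₂ = d₁ − σ√T = 0.312648 − 0.573321 = -0.260673
e^{−rT} = e^{−0.0372·1.5773} = 0.943013
N(−d₁) = 0.377274,  N(−d₂) = 0.602828
Put price V = K·e^{−rT}·N(−d₂) − S·N(−d₁) = 128.873074 − 81.864679 = 47.008395
Δ = −N(−d₁) = -0.377274

price = 47.008395
Δ = -0.377274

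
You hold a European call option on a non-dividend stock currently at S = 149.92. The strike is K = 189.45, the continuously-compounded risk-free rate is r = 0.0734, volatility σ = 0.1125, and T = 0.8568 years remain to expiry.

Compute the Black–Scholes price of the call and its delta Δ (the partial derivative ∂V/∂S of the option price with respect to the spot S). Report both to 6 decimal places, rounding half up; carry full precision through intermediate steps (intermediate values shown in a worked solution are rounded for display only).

σ√T = 0.1125·√0.8568 = 0.104134
d₁ = (ln(S/K) + (r+σ²/2)T) / (σ√T) = (ln(149.92/189.45) + (0.0734+0.1125²/2)·0.8568) / 0.104134 = (-0.234023 + 0.068311) / 0.104134 = -1.591338
d₂ = d₁ − σ√T = -1.591338 − 0.104134 = -1.695472
e^{−rT} = e^{−0.0734·0.8568} = 0.939048
N(d₁) = 0.055767,  N(d₂) = 0.044993
Call price V = S·N(d₁) − K·e^{−rT}·N(d₂) = 8.360556 − 8.004367 = 0.356189
Δ = N(d₁) = 0.055767

price = 0.356189
Δ = 0.055767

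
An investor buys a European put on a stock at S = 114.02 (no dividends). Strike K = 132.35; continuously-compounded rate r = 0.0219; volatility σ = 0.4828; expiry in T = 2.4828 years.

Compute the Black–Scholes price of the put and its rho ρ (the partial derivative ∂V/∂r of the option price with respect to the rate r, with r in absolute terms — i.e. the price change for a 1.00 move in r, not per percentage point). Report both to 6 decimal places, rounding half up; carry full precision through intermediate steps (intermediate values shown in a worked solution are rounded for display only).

price = 41.389836
ρ = -215.720800

σ√T = 0.4828·√2.4828 = 0.760743
d₁ = (ln(S/K) + (r+σ²/2)T) / (σ√T) = (ln(114.02/132.35) + (0.0219+0.4828²/2)·2.4828) / 0.760743 = (-0.149076 + 0.343738) / 0.760743 = 0.255885
d₂ = d₁ − σ√T = 0.255885 − 0.760743 = -0.504859
e^{−rT} = e^{−0.0219·2.4828} = 0.947078
N(−d₁) = 0.399020,  N(−d₂) = 0.693171
Put price V = K·e^{−rT}·N(−d₂) − S·N(−d₁) = 86.886096 − 45.496260 = 41.389836
ρ = −K·T·e^{−rT}·N(−d₂) = -215.720800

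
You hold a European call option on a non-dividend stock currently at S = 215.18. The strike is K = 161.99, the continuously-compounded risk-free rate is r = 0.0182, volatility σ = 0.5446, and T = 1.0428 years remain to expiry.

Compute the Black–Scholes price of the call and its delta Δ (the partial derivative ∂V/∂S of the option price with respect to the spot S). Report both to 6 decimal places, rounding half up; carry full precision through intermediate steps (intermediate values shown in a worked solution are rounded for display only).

price = 74.817880
Δ = 0.794676

σ√T = 0.5446·√1.0428 = 0.556132
d₁ = (ln(S/K) + (r+σ²/2)T) / (σ√T) = (ln(215.18/161.99) + (0.0182+0.5446²/2)·1.0428) / 0.556132 = (0.283940 + 0.173621) / 0.556132 = 0.822755
d₂ = d₁ − σ√T = 0.822755 − 0.556132 = 0.266623
e^{−rT} = e^{−0.0182·1.0428} = 0.981200
N(d₁) = 0.794676,  N(d₂) = 0.605120
Call price V = S·N(d₁) − K·e^{−rT}·N(d₂) = 170.998472 − 96.180592 = 74.817880
Δ = N(d₁) = 0.794676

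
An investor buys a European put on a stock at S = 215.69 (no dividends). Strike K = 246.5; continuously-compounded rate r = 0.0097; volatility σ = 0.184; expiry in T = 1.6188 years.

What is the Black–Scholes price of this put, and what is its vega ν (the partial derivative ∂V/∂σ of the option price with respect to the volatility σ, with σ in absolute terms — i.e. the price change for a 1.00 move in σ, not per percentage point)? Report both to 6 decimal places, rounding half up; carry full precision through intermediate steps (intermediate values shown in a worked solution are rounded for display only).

σ√T = 0.184·√1.6188 = 0.234107
d₁ = (ln(S/K) + (r+σ²/2)T) / (σ√T) = (ln(215.69/246.5) + (0.0097+0.184²/2)·1.6188) / 0.234107 = (-0.133520 + 0.043105) / 0.234107 = -0.386210
d₂ = d₁ − σ√T = -0.386210 − 0.234107 = -0.620317
e^{−rT} = e^{−0.0097·1.6188} = 0.984420
N(−d₁) = 0.650329,  N(−d₂) = 0.732475
Put price V = K·e^{−rT}·N(−d₂) − S·N(−d₁) = 177.742174 − 140.269529 = 37.472645
φ(d₁) = (1/√(2π))·e^{−d₁²/2} = 0.370272
ν = S·φ(d₁)·√T = 101.612572

price = 37.472645
ν = 101.612572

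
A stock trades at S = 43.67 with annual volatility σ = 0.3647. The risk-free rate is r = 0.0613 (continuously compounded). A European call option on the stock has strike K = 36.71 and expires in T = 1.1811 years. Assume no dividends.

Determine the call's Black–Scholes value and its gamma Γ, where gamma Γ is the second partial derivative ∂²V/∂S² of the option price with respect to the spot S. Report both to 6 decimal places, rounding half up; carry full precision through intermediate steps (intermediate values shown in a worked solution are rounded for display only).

σ√T = 0.3647·√1.1811 = 0.396350
d₁ = (ln(S/K) + (r+σ²/2)T) / (σ√T) = (ln(43.67/36.71) + (0.0613+0.3647²/2)·1.1811) / 0.396350 = (0.173612 + 0.150948) / 0.396350 = 0.818873
d₂ = d₁ − σ√T = 0.818873 − 0.396350 = 0.422522
e^{−rT} = e^{−0.0613·1.1811} = 0.930157
N(d₁) = 0.793570,  N(d₂) = 0.663678
Call price V = S·N(d₁) − K·e^{−rT}·N(d₂) = 34.655222 − 22.662006 = 11.993216
φ(d₁) = (1/√(2π))·e^{−d₁²/2} = 0.285300
Γ = φ(d₁) / (S·σ·√T) = 0.016483

price = 11.993216
Γ = 0.016483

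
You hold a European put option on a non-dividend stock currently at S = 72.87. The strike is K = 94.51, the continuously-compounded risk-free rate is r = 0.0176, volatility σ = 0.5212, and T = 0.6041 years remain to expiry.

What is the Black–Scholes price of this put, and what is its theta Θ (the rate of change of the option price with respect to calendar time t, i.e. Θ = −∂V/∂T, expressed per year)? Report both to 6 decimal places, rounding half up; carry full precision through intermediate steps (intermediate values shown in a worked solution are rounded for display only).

σ√T = 0.5212·√0.6041 = 0.405097
d₁ = (ln(S/K) + (r+σ²/2)T) / (σ√T) = (ln(72.87/94.51) + (0.0176+0.5212²/2)·0.6041) / 0.405097 = (-0.260029 + 0.092684) / 0.405097 = -0.413098
d₂ = d₁ − σ√T = -0.413098 − 0.405097 = -0.818195
e^{−rT} = e^{−0.0176·0.6041} = 0.989424
N(−d₁) = 0.660233,  N(−d₂) = 0.793377
Put price V = K·e^{−rT}·N(−d₂) − S·N(−d₁) = 74.189068 − 48.111153 = 26.077915
φ(d₁) = (1/√(2π))·e^{−d₁²/2} = 0.366314
Θ = −S·φ(d₁)·σ/(2√T) + r·K·e^{−rT}·N(−d₂) = −8.949992 + 1.305728 = -7.644264

price = 26.077915
Θ = -7.644264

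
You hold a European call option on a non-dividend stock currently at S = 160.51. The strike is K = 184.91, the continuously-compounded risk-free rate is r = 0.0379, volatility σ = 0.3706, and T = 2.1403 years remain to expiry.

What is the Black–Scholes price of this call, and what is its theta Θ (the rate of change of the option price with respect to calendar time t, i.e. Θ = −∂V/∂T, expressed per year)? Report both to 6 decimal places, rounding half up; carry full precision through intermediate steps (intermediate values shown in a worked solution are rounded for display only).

price = 30.582431
Θ = -10.276299

σ√T = 0.3706·√2.1403 = 0.542179
d₁ = (ln(S/K) + (r+σ²/2)T) / (σ√T) = (ln(160.51/184.91) + (0.0379+0.3706²/2)·2.1403) / 0.542179 = (-0.141513 + 0.228096) / 0.542179 = 0.159695
d₂ = d₁ − σ√T = 0.159695 − 0.542179 = -0.382484
e^{−rT} = e^{−0.0379·2.1403} = 0.922085
N(d₁) = 0.563439,  N(d₂) = 0.351051
Call price V = S·N(d₁) − K·e^{−rT}·N(d₂) = 90.437668 − 59.855237 = 30.582431
φ(d₁) = (1/√(2π))·e^{−d₁²/2} = 0.393888
Θ = −S·φ(d₁)·σ/(2√T) − r·K·e^{−rT}·N(d₂) = −8.007786 − 2.268513 = -10.276299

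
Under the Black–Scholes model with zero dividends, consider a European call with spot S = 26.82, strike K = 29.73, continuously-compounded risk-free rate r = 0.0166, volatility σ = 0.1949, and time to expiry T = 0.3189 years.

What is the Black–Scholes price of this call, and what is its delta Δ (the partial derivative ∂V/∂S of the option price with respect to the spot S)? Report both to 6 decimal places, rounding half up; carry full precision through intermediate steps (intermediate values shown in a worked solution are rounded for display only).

price = 0.318024
Δ = 0.202483

σ√T = 0.1949·√0.3189 = 0.110062
d₁ = (ln(S/K) + (r+σ²/2)T) / (σ√T) = (ln(26.82/29.73) + (0.0166+0.1949²/2)·0.3189) / 0.110062 = (-0.103009 + 0.011351) / 0.110062 = -0.832783
d₂ = d₁ − σ√T = -0.832783 − 0.110062 = -0.942846
e^{−rT} = e^{−0.0166·0.3189} = 0.994720
N(d₁) = 0.202483,  N(d₂) = 0.172880
Call price V = S·N(d₁) − K·e^{−rT}·N(d₂) = 5.430607 − 5.112584 = 0.318024
Δ = N(d₁) = 0.202483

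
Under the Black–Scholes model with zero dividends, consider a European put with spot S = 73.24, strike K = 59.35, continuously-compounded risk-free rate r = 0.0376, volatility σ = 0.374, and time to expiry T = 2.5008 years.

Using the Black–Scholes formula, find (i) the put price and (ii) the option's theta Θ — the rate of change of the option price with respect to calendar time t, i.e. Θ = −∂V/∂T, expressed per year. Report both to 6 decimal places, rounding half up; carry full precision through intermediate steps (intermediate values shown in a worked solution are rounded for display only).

σ√T = 0.374·√2.5008 = 0.591441
d₁ = (ln(S/K) + (r+σ²/2)T) / (σ√T) = (ln(73.24/59.35) + (0.0376+0.374²/2)·2.5008) / 0.591441 = (0.210290 + 0.268931) / 0.591441 = 0.810260
d₂ = d₁ − σ√T = 0.810260 − 0.591441 = 0.218820
e^{−rT} = e^{−0.0376·2.5008} = 0.910255
N(−d₁) = 0.208895,  N(−d₂) = 0.413395
Put price V = K·e^{−rT}·N(−d₂) − S·N(−d₁) = 22.333127 − 15.299497 = 7.033630
φ(d₁) = (1/√(2π))·e^{−d₁²/2} = 0.287308
Θ = −S·φ(d₁)·σ/(2√T) + r·K·e^{−rT}·N(−d₂) = −2.488277 + 0.839726 = -1.648551

price = 7.033630
Θ = -1.648551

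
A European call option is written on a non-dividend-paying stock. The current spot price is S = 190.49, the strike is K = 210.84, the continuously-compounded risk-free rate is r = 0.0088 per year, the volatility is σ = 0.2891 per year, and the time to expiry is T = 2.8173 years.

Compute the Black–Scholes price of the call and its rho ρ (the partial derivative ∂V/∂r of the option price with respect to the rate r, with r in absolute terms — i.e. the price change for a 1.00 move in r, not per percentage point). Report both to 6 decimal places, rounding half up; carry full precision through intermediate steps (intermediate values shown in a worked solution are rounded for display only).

price = 30.843780
ρ = 199.517178

σ√T = 0.2891·√2.8173 = 0.485249
d₁ = (ln(S/K) + (r+σ²/2)T) / (σ√T) = (ln(190.49/210.84) + (0.0088+0.2891²/2)·2.8173) / 0.485249 = (-0.101500 + 0.142526) / 0.485249 = 0.084546
d₂ = d₁ − σ√T = 0.084546 − 0.485249 = -0.400703
e^{−rT} = e^{−0.0088·2.8173} = 0.975513
N(d₁) = 0.533689,  N(d₂) = 0.344319
Call price V = S·N(d₁) − K·e^{−rT}·N(d₂) = 101.662358 − 70.818577 = 30.843780
ρ = K·T·e^{−rT}·N(d₂) = 199.517178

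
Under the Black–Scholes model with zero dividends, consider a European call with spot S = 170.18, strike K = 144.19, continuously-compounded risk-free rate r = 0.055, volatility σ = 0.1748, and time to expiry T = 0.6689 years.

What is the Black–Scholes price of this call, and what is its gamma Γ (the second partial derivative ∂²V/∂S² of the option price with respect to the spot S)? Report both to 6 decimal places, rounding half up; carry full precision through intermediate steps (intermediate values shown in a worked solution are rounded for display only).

price = 31.974130
Γ = 0.005420

σ√T = 0.1748·√0.6689 = 0.142962
d₁ = (ln(S/K) + (r+σ²/2)T) / (σ√T) = (ln(170.18/144.19) + (0.055+0.1748²/2)·0.6689) / 0.142962 = (0.165725 + 0.047009) / 0.142962 = 1.488037
d₂ = d₁ − σ√T = 1.488037 − 0.142962 = 1.345075
e^{−rT} = e^{−0.055·0.6689} = 0.963879
N(d₁) = 0.931629,  N(d₂) = 0.910699
Call price V = S·N(d₁) − K·e^{−rT}·N(d₂) = 158.544700 − 126.570570 = 31.974130
φ(d₁) = (1/√(2π))·e^{−d₁²/2} = 0.131853
Γ = φ(d₁) / (S·σ·√T) = 0.005420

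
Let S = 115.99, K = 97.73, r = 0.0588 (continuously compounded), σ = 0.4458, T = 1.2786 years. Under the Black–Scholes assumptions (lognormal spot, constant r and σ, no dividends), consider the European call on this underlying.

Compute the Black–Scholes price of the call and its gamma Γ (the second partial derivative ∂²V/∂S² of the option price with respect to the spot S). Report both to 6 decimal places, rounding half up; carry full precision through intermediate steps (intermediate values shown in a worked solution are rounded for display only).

price = 35.573753
Γ = 0.005185

σ√T = 0.4458·√1.2786 = 0.504089
d₁ = (ln(S/K) + (r+σ²/2)T) / (σ√T) = (ln(115.99/97.73) + (0.0588+0.4458²/2)·1.2786) / 0.504089 = (0.171295 + 0.202235) / 0.504089 = 0.741000
d₂ = d₁ − σ√T = 0.741000 − 0.504089 = 0.236911
e^{−rT} = e^{−0.0588·1.2786} = 0.927575
N(d₁) = 0.770653,  N(d₂) = 0.593637
Call price V = S·N(d₁) − K·e^{−rT}·N(d₂) = 89.388070 − 53.814317 = 35.573753
φ(d₁) = (1/√(2π))·e^{−d₁²/2} = 0.303165
Γ = φ(d₁) / (S·σ·√T) = 0.005185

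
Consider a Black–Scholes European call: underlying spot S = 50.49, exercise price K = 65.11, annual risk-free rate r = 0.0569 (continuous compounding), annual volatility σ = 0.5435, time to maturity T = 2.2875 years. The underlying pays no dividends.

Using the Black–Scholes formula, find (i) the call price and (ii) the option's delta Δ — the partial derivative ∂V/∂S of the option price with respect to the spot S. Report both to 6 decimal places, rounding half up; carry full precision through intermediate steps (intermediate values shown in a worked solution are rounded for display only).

price = 14.014666
Δ = 0.602562

σ√T = 0.5435·√2.2875 = 0.822016
d₁ = (ln(S/K) + (r+σ²/2)T) / (σ√T) = (ln(50.49/65.11) + (0.0569+0.5435²/2)·2.2875) / 0.822016 = (-0.254303 + 0.468014) / 0.822016 = 0.259984
d₂ = d₁ − σ√T = 0.259984 − 0.822016 = -0.562032
e^{−rT} = e^{−0.0569·2.2875} = 0.877956
N(d₁) = 0.602562,  N(d₂) = 0.287047
Call price V = S·N(d₁) − K·e^{−rT}·N(d₂) = 30.423349 − 16.408683 = 14.014666
Δ = N(d₁) = 0.602562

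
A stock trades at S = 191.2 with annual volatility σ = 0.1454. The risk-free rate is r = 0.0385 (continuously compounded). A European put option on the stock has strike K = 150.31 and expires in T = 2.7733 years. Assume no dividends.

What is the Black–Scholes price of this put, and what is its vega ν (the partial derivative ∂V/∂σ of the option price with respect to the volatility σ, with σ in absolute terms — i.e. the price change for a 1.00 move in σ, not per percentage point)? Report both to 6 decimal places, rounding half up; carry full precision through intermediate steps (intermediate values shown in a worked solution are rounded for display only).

price = 1.314487
ν = 37.871984

σ√T = 0.1454·√2.7733 = 0.242138
d₁ = (ln(S/K) + (r+σ²/2)T) / (σ√T) = (ln(191.2/150.31) + (0.0385+0.1454²/2)·2.7733) / 0.242138 = (0.240620 + 0.136087) / 0.242138 = 1.555756
d₂ = d₁ − σ√T = 1.555756 − 0.242138 = 1.313618
e^{−rT} = e^{−0.0385·2.7733} = 0.898731
N(−d₁) = 0.059883,  N(−d₂) = 0.094487
Put price V = K·e^{−rT}·N(−d₂) − S·N(−d₁) = 12.764123 − 11.449635 = 1.314487
φ(d₁) = (1/√(2π))·e^{−d₁²/2} = 0.118941
ν = S·φ(d₁)·√T = 37.871984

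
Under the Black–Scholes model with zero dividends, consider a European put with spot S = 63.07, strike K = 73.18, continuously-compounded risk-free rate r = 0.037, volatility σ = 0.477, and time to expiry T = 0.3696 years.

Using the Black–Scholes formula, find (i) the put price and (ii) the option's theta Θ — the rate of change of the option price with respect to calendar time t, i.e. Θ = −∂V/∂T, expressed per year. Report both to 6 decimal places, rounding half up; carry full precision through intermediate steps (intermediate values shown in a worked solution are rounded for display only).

price = 13.177125
Θ = -7.428839

σ√T = 0.477·√0.3696 = 0.289991
d₁ = (ln(S/K) + (r+σ²/2)T) / (σ√T) = (ln(63.07/73.18) + (0.037+0.477²/2)·0.3696) / 0.289991 = (-0.148677 + 0.055723) / 0.289991 = -0.320542
d₂ = d₁ − σ√T = -0.320542 − 0.289991 = -0.610533
e^{−rT} = e^{−0.037·0.3696} = 0.986418
N(−d₁) = 0.625721,  N(−d₂) = 0.729246
Put price V = K·e^{−rT}·N(−d₂) − S·N(−d₁) = 52.641375 − 39.464249 = 13.177125
φ(d₁) = (1/√(2π))·e^{−d₁²/2} = 0.378965
Θ = −S·φ(d₁)·σ/(2√T) + r·K·e^{−rT}·N(−d₂) = −9.376569 + 1.947731 = -7.428839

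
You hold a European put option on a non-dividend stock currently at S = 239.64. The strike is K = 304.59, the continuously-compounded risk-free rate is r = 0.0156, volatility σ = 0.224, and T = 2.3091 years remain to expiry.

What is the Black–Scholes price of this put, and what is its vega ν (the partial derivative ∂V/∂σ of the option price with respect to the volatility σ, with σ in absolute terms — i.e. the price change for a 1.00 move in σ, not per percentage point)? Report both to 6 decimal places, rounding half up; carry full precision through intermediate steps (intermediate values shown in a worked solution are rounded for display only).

price = 69.320326
ν = 132.528135

σ√T = 0.224·√2.3091 = 0.340384
d₁ = (ln(S/K) + (r+σ²/2)T) / (σ√T) = (ln(239.64/304.59) + (0.0156+0.224²/2)·2.3091) / 0.340384 = (-0.239829 + 0.093953) / 0.340384 = -0.428563
d₂ = d₁ − σ√T = -0.428563 − 0.340384 = -0.768947
e^{−rT} = e^{−0.0156·2.3091} = 0.964619
N(−d₁) = 0.665879,  N(−d₂) = 0.779038
Put price V = K·e^{−rT}·N(−d₂) − S·N(−d₁) = 228.891676 − 159.571351 = 69.320326
φ(d₁) = (1/√(2π))·e^{−d₁²/2} = 0.363938
ν = S·φ(d₁)·√T = 132.528135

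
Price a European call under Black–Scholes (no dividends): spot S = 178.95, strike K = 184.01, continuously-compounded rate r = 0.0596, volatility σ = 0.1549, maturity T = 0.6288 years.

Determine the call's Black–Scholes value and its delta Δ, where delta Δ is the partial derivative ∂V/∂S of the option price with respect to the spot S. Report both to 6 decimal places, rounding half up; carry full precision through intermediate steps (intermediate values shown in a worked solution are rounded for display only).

price = 9.602410
Δ = 0.555478

σ√T = 0.1549·√0.6288 = 0.122831
d₁ = (ln(S/K) + (r+σ²/2)T) / (σ√T) = (ln(178.95/184.01) + (0.0596+0.1549²/2)·0.6288) / 0.122831 = (-0.027884 + 0.045020) / 0.122831 = 0.139513
d₂ = d₁ − σ√T = 0.139513 − 0.122831 = 0.016682
e^{−rT} = e^{−0.0596·0.6288} = 0.963217
N(d₁) = 0.555478,  N(d₂) = 0.506655
Call price V = S·N(d₁) − K·e^{−rT}·N(d₂) = 99.402730 − 89.800320 = 9.602410
Δ = N(d₁) = 0.555478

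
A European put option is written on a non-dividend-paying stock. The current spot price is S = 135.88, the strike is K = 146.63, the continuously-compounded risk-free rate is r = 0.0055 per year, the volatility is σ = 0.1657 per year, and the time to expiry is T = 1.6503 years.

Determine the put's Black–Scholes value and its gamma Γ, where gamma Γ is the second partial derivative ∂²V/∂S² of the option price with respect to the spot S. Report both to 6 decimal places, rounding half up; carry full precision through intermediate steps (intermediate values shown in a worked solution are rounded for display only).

price = 17.213372
Γ = 0.013496

σ√T = 0.1657·√1.6503 = 0.212865
d₁ = (ln(S/K) + (r+σ²/2)T) / (σ√T) = (ln(135.88/146.63) + (0.0055+0.1657²/2)·1.6503) / 0.212865 = (-0.076140 + 0.031732) / 0.212865 = -0.208620
d₂ = d₁ − σ√T = -0.208620 − 0.212865 = -0.421485
e^{−rT} = e^{−0.0055·1.6503} = 0.990964
N(−d₁) = 0.582628,  N(−d₂) = 0.663300
Put price V = K·e^{−rT}·N(−d₂) − S·N(−d₁) = 96.380810 − 79.167438 = 17.213372
φ(d₁) = (1/√(2π))·e^{−d₁²/2} = 0.390355
Γ = φ(d₁) / (S·σ·√T) = 0.013496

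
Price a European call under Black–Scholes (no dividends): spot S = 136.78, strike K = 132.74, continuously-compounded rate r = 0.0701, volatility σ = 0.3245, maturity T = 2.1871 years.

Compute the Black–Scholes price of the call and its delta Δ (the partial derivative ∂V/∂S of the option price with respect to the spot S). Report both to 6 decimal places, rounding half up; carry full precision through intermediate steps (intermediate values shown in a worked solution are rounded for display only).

σ√T = 0.3245·√2.1871 = 0.479898
d₁ = (ln(S/K) + (r+σ²/2)T) / (σ√T) = (ln(136.78/132.74) + (0.0701+0.3245²/2)·2.1871) / 0.479898 = (0.029981 + 0.268467) / 0.479898 = 0.621899
d₂ = d₁ − σ√T = 0.621899 − 0.479898 = 0.142001
e^{−rT} = e^{−0.0701·2.1871} = 0.857859
N(d₁) = 0.732996,  N(d₂) = 0.556460
Call price V = S·N(d₁) − K·e^{−rT}·N(d₂) = 100.259185 − 63.365367 = 36.893818
Δ = N(d₁) = 0.732996

price = 36.893818
Δ = 0.732996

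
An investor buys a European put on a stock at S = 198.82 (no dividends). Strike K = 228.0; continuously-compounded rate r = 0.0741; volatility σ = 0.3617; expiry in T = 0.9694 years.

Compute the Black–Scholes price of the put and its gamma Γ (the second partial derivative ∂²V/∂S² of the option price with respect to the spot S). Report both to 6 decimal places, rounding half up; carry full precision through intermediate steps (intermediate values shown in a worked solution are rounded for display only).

price = 36.210623
Γ = 0.005634

σ√T = 0.3617·√0.9694 = 0.356123
d₁ = (ln(S/K) + (r+σ²/2)T) / (σ√T) = (ln(198.82/228.0) + (0.0741+0.3617²/2)·0.9694) / 0.356123 = (-0.136946 + 0.135244) / 0.356123 = -0.004778
d₂ = d₁ − σ√T = -0.004778 − 0.356123 = -0.360901
e^{−rT} = e^{−0.0741·0.9694} = 0.930687
N(−d₁) = 0.501906,  N(−d₂) = 0.640913
Put price V = K·e^{−rT}·N(−d₂) − S·N(−d₁) = 135.999567 − 99.788944 = 36.210623
φ(d₁) = (1/√(2π))·e^{−d₁²/2} = 0.398938
Γ = φ(d₁) / (S·σ·√T) = 0.005634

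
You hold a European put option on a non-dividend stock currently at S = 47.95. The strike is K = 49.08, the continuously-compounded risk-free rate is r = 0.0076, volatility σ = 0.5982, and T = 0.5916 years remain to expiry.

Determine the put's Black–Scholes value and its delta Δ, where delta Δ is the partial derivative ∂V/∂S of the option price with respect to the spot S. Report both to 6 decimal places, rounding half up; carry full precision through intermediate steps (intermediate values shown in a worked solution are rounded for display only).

price = 9.269428
Δ = -0.424967

σ√T = 0.5982·√0.5916 = 0.460109
d₁ = (ln(S/K) + (r+σ²/2)T) / (σ√T) = (ln(47.95/49.08) + (0.0076+0.5982²/2)·0.5916) / 0.460109 = (-0.023293 + 0.110346) / 0.460109 = 0.189202
d₂ = d₁ − σ√T = 0.189202 − 0.460109 = -0.270907
e^{−rT} = e^{−0.0076·0.5916} = 0.995514
N(−d₁) = 0.424967,  N(−d₂) = 0.606769
Put price V = K·e^{−rT}·N(−d₂) − S·N(−d₁) = 29.646613 − 20.377185 = 9.269428
Δ = −N(−d₁) = -0.424967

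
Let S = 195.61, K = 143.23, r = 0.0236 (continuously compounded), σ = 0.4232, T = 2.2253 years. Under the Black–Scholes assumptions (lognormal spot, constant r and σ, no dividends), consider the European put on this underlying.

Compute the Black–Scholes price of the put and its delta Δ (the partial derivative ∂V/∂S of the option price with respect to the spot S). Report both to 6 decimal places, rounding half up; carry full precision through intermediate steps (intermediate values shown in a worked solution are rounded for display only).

price = 17.553564
Δ = -0.186053

σ√T = 0.4232·√2.2253 = 0.631306
d₁ = (ln(S/K) + (r+σ²/2)T) / (σ√T) = (ln(195.61/143.23) + (0.0236+0.4232²/2)·2.2253) / 0.631306 = (0.311671 + 0.251791) / 0.631306 = 0.892534
d₂ = d₁ − σ√T = 0.892534 − 0.631306 = 0.261228
e^{−rT} = e^{−0.0236·2.2253} = 0.948838
N(−d₁) = 0.186053,  N(−d₂) = 0.396958
Put price V = K·e^{−rT}·N(−d₂) − S·N(−d₁) = 53.947486 − 36.393921 = 17.553564
Δ = −N(−d₁) = -0.186053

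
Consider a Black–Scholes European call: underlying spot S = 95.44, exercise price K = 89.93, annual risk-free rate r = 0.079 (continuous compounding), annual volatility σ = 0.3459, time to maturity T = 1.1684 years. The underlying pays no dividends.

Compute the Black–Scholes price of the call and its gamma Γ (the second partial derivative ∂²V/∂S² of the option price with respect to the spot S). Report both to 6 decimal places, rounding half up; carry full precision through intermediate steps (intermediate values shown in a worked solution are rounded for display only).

price = 20.930982
Γ = 0.009378

σ√T = 0.3459·√1.1684 = 0.373892
d₁ = (ln(S/K) + (r+σ²/2)T) / (σ√T) = (ln(95.44/89.93) + (0.079+0.3459²/2)·1.1684) / 0.373892 = (0.059466 + 0.162201) / 0.373892 = 0.592865
d₂ = d₁ − σ√T = 0.592865 − 0.373892 = 0.218973
e^{−rT} = e^{−0.079·1.1684} = 0.911828
N(d₁) = 0.723364,  N(d₂) = 0.586664
Call price V = S·N(d₁) − K·e^{−rT}·N(d₂) = 69.037875 − 48.106892 = 20.930982
φ(d₁) = (1/√(2π))·e^{−d₁²/2} = 0.334646
Γ = φ(d₁) / (S·σ·√T) = 0.009378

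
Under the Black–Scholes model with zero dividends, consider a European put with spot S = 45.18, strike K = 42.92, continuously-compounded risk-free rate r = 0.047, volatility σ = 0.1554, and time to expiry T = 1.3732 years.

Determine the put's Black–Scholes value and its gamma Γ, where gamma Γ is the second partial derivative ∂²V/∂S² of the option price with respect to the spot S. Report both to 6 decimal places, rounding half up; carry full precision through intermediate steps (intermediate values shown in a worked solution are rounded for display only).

σ√T = 0.1554·√1.3732 = 0.182103
d₁ = (ln(S/K) + (r+σ²/2)T) / (σ√T) = (ln(45.18/42.92) + (0.047+0.1554²/2)·1.3732) / 0.182103 = (0.051317 + 0.081121) / 0.182103 = 0.727267
d₂ = d₁ − σ√T = 0.727267 − 0.182103 = 0.545164
e^{−rT} = e^{−0.047·1.3732} = 0.937498
N(−d₁) = 0.233531,  N(−d₂) = 0.292820
Put price V = K·e^{−rT}·N(−d₂) − S·N(−d₁) = 11.782338 − 10.550936 = 1.231402
φ(d₁) = (1/√(2π))·e^{−d₁²/2} = 0.306237
Γ = φ(d₁) / (S·σ·√T) = 0.037221

price = 1.231402
Γ = 0.037221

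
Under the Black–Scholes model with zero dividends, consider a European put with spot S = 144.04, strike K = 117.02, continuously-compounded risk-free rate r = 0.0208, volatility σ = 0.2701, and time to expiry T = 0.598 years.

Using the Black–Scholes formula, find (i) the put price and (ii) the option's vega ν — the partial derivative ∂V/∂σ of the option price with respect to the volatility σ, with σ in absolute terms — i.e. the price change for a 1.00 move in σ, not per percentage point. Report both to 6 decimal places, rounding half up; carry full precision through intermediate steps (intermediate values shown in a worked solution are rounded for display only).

σ√T = 0.2701·√0.598 = 0.208870
d₁ = (ln(S/K) + (r+σ²/2)T) / (σ√T) = (ln(144.04/117.02) + (0.0208+0.2701²/2)·0.598) / 0.208870 = (0.207746 + 0.034252) / 0.208870 = 1.158607
d₂ = d₁ − σ√T = 1.158607 − 0.208870 = 0.949738
e^{−rT} = e^{−0.0208·0.598} = 0.987639
N(−d₁) = 0.123308,  N(−d₂) = 0.171123
Put price V = K·e^{−rT}·N(−d₂) − S·N(−d₁) = 19.777250 − 17.761303 = 2.015947
φ(d₁) = (1/√(2π))·e^{−d₁²/2} = 0.203900
ν = S·φ(d₁)·√T = 22.711802

price = 2.015947
ν = 22.711802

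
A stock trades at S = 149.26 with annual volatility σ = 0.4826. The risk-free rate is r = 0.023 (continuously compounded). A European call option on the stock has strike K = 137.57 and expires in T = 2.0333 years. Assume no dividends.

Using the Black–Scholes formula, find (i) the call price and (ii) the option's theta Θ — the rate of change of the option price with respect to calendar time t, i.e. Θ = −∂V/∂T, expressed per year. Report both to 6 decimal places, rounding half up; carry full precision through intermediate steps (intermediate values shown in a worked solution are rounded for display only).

price = 47.379009
Θ = -10.074292

σ√T = 0.4826·√2.0333 = 0.688158
d₁ = (ln(S/K) + (r+σ²/2)T) / (σ√T) = (ln(149.26/137.57) + (0.023+0.4826²/2)·2.0333) / 0.688158 = (0.081557 + 0.283546) / 0.688158 = 0.530552
d₂ = d₁ − σ√T = 0.530552 − 0.688158 = -0.157606
e^{−rT} = e^{−0.023·2.0333} = 0.954311
N(d₁) = 0.702135,  N(d₂) = 0.437384
Call price V = S·N(d₁) − K·e^{−rT}·N(d₂) = 104.800714 − 57.421706 = 47.379009
φ(d₁) = (1/√(2π))·e^{−d₁²/2} = 0.346566
Θ = −S·φ(d₁)·σ/(2√T) − r·K·e^{−rT}·N(d₂) = −8.753593 − 1.320699 = -10.074292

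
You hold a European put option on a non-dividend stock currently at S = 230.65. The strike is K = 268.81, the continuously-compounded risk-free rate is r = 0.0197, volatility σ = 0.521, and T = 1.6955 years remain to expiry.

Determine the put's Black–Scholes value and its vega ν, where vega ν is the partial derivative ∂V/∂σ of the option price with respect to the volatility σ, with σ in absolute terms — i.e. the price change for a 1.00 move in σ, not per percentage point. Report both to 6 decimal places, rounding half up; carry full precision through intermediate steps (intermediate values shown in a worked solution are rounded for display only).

σ√T = 0.521·√1.6955 = 0.678401
d₁ = (ln(S/K) + (r+σ²/2)T) / (σ√T) = (ln(230.65/268.81) + (0.0197+0.521²/2)·1.6955) / 0.678401 = (-0.153103 + 0.263515) / 0.678401 = 0.162753
d₂ = d₁ − σ√T = 0.162753 − 0.678401 = -0.515648
e^{−rT} = e^{−0.0197·1.6955} = 0.967150
N(−d₁) = 0.435356,  N(−d₂) = 0.696950
Put price V = K·e^{−rT}·N(−d₂) − S·N(−d₁) = 181.192789 − 100.414937 = 80.777852
φ(d₁) = (1/√(2π))·e^{−d₁²/2} = 0.393693
ν = S·φ(d₁)·√T = 118.238928

price = 80.777852
ν = 118.238928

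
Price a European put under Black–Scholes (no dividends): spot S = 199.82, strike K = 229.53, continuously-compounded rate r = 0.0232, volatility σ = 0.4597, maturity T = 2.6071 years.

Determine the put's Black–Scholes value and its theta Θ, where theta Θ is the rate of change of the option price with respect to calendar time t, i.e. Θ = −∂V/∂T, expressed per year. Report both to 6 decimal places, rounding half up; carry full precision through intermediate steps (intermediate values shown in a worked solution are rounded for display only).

price = 68.626747
Θ = -7.529739

σ√T = 0.4597·√2.6071 = 0.742255
d₁ = (ln(S/K) + (r+σ²/2)T) / (σ√T) = (ln(199.82/229.53) + (0.0232+0.4597²/2)·2.6071) / 0.742255 = (-0.138617 + 0.335956) / 0.742255 = 0.265865
d₂ = d₁ − σ√T = 0.265865 − 0.742255 = -0.476391
e^{−rT} = e^{−0.0232·2.6071} = 0.941308
N(−d₁) = 0.395172,  N(−d₂) = 0.683102
Put price V = K·e^{−rT}·N(−d₂) − S·N(−d₁) = 147.589962 − 78.963215 = 68.626747
φ(d₁) = (1/√(2π))·e^{−d₁²/2} = 0.385089
Θ = −S·φ(d₁)·σ/(2√T) + r·K·e^{−rT}·N(−d₂) = −10.953826 + 3.424087 = -7.529739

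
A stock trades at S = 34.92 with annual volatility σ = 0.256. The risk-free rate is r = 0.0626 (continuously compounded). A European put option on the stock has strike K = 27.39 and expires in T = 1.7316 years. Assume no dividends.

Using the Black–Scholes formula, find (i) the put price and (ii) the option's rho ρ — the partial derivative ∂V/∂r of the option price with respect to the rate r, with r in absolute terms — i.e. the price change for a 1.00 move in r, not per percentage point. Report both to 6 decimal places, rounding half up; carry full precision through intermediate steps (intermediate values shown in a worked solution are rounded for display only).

price = 0.750517
ρ = -8.126848

σ√T = 0.256·√1.7316 = 0.336871
d₁ = (ln(S/K) + (r+σ²/2)T) / (σ√T) = (ln(34.92/27.39) + (0.0626+0.256²/2)·1.7316) / 0.336871 = (0.242882 + 0.165139) / 0.336871 = 1.211208
d₂ = d₁ − σ√T = 1.211208 − 0.336871 = 0.874337
e^{−rT} = e^{−0.0626·1.7316} = 0.897270
N(−d₁) = 0.112908,  N(−d₂) = 0.190967
Put price V = K·e^{−rT}·N(−d₂) − S·N(−d₁) = 4.693259 − 3.942742 = 0.750517
ρ = −K·T·e^{−rT}·N(−d₂) = -8.126848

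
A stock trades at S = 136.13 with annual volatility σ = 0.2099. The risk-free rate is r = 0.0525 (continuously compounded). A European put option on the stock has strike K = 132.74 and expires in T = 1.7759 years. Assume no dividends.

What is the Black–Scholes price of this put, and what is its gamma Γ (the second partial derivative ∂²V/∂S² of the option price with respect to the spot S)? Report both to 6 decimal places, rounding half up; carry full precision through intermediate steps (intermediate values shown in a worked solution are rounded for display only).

σ√T = 0.2099·√1.7759 = 0.279719
d₁ = (ln(S/K) + (r+σ²/2)T) / (σ√T) = (ln(136.13/132.74) + (0.0525+0.2099²/2)·1.7759) / 0.279719 = (0.025218 + 0.132356) / 0.279719 = 0.563330
d₂ = d₁ − σ√T = 0.563330 − 0.279719 = 0.283611
e^{−rT} = e^{−0.0525·1.7759} = 0.910980
N(−d₁) = 0.286605,  N(−d₂) = 0.388354
Put price V = K·e^{−rT}·N(−d₂) − S·N(−d₁) = 46.961116 − 39.015545 = 7.945570
φ(d₁) = (1/√(2π))·e^{−d₁²/2} = 0.340408
Γ = φ(d₁) / (S·σ·√T) = 0.008940

price = 7.945570
Γ = 0.008940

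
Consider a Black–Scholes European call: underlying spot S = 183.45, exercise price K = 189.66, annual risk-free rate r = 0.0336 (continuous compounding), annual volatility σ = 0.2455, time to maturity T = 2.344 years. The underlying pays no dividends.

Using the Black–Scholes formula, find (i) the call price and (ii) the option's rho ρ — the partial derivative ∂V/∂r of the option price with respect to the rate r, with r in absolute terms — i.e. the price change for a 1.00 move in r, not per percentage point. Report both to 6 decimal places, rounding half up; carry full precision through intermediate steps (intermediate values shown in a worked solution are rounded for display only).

σ√T = 0.2455·√2.344 = 0.375864
d₁ = (ln(S/K) + (r+σ²/2)T) / (σ√T) = (ln(183.45/189.66) + (0.0336+0.2455²/2)·2.344) / 0.375864 = (-0.033291 + 0.149395) / 0.375864 = 0.308900
d₂ = d₁ − σ√T = 0.308900 − 0.375864 = -0.066964
e^{−rT} = e^{−0.0336·2.344} = 0.924263
N(d₁) = 0.621301,  N(d₂) = 0.473305
Call price V = S·N(d₁) − K·e^{−rT}·N(d₂) = 113.977708 − 82.968419 = 31.009289
ρ = K·T·e^{−rT}·N(d₂) = 194.477975

price = 31.009289
ρ = 194.477975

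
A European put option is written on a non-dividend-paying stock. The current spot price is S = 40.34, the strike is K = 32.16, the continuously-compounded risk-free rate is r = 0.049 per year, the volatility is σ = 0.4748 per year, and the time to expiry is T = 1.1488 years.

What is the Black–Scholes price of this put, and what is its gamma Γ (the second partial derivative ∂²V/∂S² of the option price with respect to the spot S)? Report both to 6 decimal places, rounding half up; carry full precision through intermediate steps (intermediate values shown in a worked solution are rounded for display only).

σ√T = 0.4748·√1.1488 = 0.508901
d₁ = (ln(S/K) + (r+σ²/2)T) / (σ√T) = (ln(40.34/32.16) + (0.049+0.4748²/2)·1.1488) / 0.508901 = (0.226620 + 0.185781) / 0.508901 = 0.810377
d₂ = d₁ − σ√T = 0.810377 − 0.508901 = 0.301476
e^{−rT} = e^{−0.049·1.1488} = 0.945264
N(−d₁) = 0.208862,  N(−d₂) = 0.381526
Put price V = K·e^{−rT}·N(−d₂) − S·N(−d₁) = 11.598261 − 8.425487 = 3.172775
φ(d₁) = (1/√(2π))·e^{−d₁²/2} = 0.287281
Γ = φ(d₁) / (S·σ·√T) = 0.013994

price = 3.172775
Γ = 0.013994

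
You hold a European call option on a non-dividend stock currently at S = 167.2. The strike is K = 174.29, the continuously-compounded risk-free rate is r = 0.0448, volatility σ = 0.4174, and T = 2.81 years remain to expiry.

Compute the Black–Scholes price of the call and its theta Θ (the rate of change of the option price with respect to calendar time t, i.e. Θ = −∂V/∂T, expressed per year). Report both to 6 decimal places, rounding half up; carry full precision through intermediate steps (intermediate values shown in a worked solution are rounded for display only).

price = 50.955347
Θ = -10.252750

σ√T = 0.4174·√2.81 = 0.699690
d₁ = (ln(S/K) + (r+σ²/2)T) / (σ√T) = (ln(167.2/174.29) + (0.0448+0.4174²/2)·2.81) / 0.699690 = (-0.041530 + 0.370671) / 0.699690 = 0.470410
d₂ = d₁ − σ√T = 0.470410 − 0.699690 = -0.229280
e^{−rT} = e^{−0.0448·2.81} = 0.881714
N(d₁) = 0.680969,  N(d₂) = 0.409326
Call price V = S·N(d₁) − K·e^{−rT}·N(d₂) = 113.858004 − 62.902657 = 50.955347
φ(d₁) = (1/√(2π))·e^{−d₁²/2} = 0.357156
Θ = −S·φ(d₁)·σ/(2√T) − r·K·e^{−rT}·N(d₂) = −7.434711 − 2.818039 = -10.252750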